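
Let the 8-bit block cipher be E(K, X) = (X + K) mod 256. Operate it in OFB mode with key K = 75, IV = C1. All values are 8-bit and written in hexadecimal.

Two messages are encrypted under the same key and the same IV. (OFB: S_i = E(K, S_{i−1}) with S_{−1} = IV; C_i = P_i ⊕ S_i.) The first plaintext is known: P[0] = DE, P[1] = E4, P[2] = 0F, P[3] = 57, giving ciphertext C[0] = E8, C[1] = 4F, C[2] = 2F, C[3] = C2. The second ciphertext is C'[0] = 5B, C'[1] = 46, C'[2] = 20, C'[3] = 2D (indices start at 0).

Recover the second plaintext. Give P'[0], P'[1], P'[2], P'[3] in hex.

P'[0] = 6D, P'[1] = ED, P'[2] = 00, P'[3] = B8

In OFB with a reused IV, both messages share the same keystream S_i, so C_i ⊕ C'_i = P_i ⊕ P'_i and thus P'_i = P_i ⊕ C_i ⊕ C'_i.
P'[0]: DE ⊕ E8 ⊕ 5B = 6D.
P'[1]: E4 ⊕ 4F ⊕ 46 = ED.
P'[2]: 0F ⊕ 2F ⊕ 20 = 00.
P'[3]: 57 ⊕ C2 ⊕ 2D = B8.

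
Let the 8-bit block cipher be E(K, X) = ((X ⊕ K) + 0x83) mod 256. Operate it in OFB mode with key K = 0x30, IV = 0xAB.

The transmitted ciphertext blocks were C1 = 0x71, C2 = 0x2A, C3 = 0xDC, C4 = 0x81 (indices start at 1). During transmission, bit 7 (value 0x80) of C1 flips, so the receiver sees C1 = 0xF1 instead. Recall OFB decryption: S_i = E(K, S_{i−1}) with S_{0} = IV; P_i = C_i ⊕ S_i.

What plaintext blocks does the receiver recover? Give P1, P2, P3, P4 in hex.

Only C1 changed, to 0xF1. In OFB, a change in C_i flips the same bit in P_i only; the keystream is unaffected. Decrypting the received ciphertext:
P1: S = E(K, 0xAB) = 0x1E; 0xF1 ⊕ 0x1E = 0xEF.
P2: S = E(K, 0x1E) = 0xB1; 0x2A ⊕ 0xB1 = 0x9B.
P3: S = E(K, 0xB1) = 0x04; 0xDC ⊕ 0x04 = 0xD8.
P4: S = E(K, 0x04) = 0xB7; 0x81 ⊕ 0xB7 = 0x36.
Blocks that differ from the original plaintext: P1.

P1 = 0xEF, P2 = 0x9B, P3 = 0xD8, P4 = 0x36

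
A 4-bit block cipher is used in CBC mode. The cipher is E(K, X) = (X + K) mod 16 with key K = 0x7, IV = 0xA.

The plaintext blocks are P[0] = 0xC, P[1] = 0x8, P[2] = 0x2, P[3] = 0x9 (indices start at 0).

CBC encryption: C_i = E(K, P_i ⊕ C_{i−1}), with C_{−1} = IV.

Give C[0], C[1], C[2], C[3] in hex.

C[0] = 0xD, C[1] = 0xC, C[2] = 0x5, C[3] = 0x3

C[0]: P[0] ⊕ 0xA = 0x6; E(K, 0x6) = 0xD.
C[1]: P[1] ⊕ 0xD = 0x5; E(K, 0x5) = 0xC.
C[2]: P[2] ⊕ 0xC = 0xE; E(K, 0xE) = 0x5.
C[3]: P[3] ⊕ 0x5 = 0xC; E(K, 0xC) = 0x3.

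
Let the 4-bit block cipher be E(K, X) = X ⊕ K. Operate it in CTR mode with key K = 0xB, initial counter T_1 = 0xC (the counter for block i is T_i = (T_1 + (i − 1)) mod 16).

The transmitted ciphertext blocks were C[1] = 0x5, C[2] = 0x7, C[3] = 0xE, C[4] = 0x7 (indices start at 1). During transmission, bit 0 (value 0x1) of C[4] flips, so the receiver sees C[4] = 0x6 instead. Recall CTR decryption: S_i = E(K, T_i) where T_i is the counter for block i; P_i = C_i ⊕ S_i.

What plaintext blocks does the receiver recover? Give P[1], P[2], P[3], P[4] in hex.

Only C[4] changed, to 0x6. In CTR, a change in C_i flips the same bit in P_i only; the keystream is unaffected. Decrypting the received ciphertext:
P[1]: T = 0xC, S = E(K, T) = 0x7; 0x5 ⊕ 0x7 = 0x2.
P[2]: T = 0xD, S = E(K, T) = 0x6; 0x7 ⊕ 0x6 = 0x1.
P[3]: T = 0xE, S = E(K, T) = 0x5; 0xE ⊕ 0x5 = 0xB.
P[4]: T = 0xF, S = E(K, T) = 0x4; 0x6 ⊕ 0x4 = 0x2.
Blocks that differ from the original plaintext: P[4].

P[1] = 0x2, P[2] = 0x1, P[3] = 0xB, P[4] = 0x2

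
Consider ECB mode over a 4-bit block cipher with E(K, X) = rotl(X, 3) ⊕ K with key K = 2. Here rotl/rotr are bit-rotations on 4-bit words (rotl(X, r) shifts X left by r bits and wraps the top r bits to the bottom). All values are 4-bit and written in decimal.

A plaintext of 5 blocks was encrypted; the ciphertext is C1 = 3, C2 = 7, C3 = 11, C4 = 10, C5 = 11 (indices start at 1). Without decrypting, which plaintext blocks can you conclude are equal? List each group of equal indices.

P3 = P5

ECB encrypts each block independently with the same key, so equal ciphertext blocks imply equal plaintext blocks.
C3 = C5 = 11, so P3 = P5.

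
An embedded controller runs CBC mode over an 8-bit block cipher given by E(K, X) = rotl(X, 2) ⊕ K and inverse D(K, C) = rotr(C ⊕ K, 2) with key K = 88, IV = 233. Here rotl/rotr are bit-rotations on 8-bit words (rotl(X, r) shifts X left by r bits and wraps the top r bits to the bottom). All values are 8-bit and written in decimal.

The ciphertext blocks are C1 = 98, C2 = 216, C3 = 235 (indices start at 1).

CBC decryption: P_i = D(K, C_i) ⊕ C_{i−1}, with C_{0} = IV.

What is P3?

P3: D(K, 235) = 236; 236 ⊕ 216 = 52.

P3 = 52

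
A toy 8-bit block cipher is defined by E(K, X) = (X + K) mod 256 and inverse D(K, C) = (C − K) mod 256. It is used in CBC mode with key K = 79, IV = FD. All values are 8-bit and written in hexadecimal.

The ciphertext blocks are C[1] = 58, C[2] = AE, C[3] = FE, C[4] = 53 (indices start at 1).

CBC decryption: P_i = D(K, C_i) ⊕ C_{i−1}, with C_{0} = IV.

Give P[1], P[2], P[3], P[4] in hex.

P[1]: D(K, 58) = DF; DF ⊕ FD = 22.
P[2]: D(K, AE) = 35; 35 ⊕ 58 = 6D.
P[3]: D(K, FE) = 85; 85 ⊕ AE = 2B.
P[4]: D(K, 53) = DA; DA ⊕ FE = 24.

P[1] = 22, P[2] = 6D, P[3] = 2B, P[4] = 24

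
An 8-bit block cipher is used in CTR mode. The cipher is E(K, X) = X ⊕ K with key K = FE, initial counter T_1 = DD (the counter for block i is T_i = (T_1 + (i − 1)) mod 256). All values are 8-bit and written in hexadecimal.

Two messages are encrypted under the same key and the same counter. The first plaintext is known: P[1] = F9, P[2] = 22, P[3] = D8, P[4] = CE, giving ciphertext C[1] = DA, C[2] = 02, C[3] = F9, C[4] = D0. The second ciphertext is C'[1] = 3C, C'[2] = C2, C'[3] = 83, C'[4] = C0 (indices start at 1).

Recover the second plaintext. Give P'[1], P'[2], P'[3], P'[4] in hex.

P'[1] = 1F, P'[2] = E2, P'[3] = A2, P'[4] = DE

In CTR with a reused counter, both messages share the same keystream S_i, so C_i ⊕ C'_i = P_i ⊕ P'_i and thus P'_i = P_i ⊕ C_i ⊕ C'_i.
P'[1]: F9 ⊕ DA ⊕ 3C = 1F.
P'[2]: 22 ⊕ 02 ⊕ C2 = E2.
P'[3]: D8 ⊕ F9 ⊕ 83 = A2.
P'[4]: CE ⊕ D0 ⊕ C0 = DE.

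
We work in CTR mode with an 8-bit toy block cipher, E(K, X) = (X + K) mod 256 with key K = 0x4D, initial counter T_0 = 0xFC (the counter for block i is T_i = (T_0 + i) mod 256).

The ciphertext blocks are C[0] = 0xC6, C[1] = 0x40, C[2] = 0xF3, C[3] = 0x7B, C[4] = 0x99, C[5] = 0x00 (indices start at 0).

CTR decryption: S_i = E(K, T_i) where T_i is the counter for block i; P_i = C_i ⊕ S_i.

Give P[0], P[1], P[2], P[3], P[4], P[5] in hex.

P[0] = 0x8F, P[1] = 0x0A, P[2] = 0xB8, P[3] = 0x37, P[4] = 0xD4, P[5] = 0x4E

P[0]: T = 0xFC, S = E(K, T) = 0x49; 0xC6 ⊕ 0x49 = 0x8F.
P[1]: T = 0xFD, S = E(K, T) = 0x4A; 0x40 ⊕ 0x4A = 0x0A.
P[2]: T = 0xFE, S = E(K, T) = 0x4B; 0xF3 ⊕ 0x4B = 0xB8.
P[3]: T = 0xFF, S = E(K, T) = 0x4C; 0x7B ⊕ 0x4C = 0x37.
P[4]: T = 0x00, S = E(K, T) = 0x4D; 0x99 ⊕ 0x4D = 0xD4.
P[5]: T = 0x01, S = E(K, T) = 0x4E; 0x00 ⊕ 0x4E = 0x4E.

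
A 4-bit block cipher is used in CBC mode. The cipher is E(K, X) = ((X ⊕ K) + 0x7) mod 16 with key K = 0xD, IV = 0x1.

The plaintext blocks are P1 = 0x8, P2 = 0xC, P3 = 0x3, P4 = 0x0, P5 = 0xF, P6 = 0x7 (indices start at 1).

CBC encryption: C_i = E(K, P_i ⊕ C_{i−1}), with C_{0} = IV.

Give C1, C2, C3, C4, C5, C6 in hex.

C1 = 0xB, C2 = 0x1, C3 = 0x6, C4 = 0x2, C5 = 0x7, C6 = 0x4

C1: P1 ⊕ 0x1 = 0x9; E(K, 0x9) = 0xB.
C2: P2 ⊕ 0xB = 0x7; E(K, 0x7) = 0x1.
C3: P3 ⊕ 0x1 = 0x2; E(K, 0x2) = 0x6.
C4: P4 ⊕ 0x6 = 0x6; E(K, 0x6) = 0x2.
C5: P5 ⊕ 0x2 = 0xD; E(K, 0xD) = 0x7.
C6: P6 ⊕ 0x7 = 0x0; E(K, 0x0) = 0x4.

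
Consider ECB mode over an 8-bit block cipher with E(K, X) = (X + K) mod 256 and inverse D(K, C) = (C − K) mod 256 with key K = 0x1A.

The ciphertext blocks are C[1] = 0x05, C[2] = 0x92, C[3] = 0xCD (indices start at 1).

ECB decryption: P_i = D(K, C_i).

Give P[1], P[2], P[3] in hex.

P[1]: D(K, 0x05) = 0xEB.
P[2]: D(K, 0x92) = 0x78.
P[3]: D(K, 0xCD) = 0xB3.

P[1] = 0xEB, P[2] = 0x78, P[3] = 0xB3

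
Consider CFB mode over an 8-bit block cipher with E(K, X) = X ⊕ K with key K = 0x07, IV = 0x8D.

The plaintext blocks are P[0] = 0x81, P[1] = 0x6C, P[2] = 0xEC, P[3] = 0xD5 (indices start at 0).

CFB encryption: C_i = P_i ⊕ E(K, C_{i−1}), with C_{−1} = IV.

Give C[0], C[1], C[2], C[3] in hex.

C[0] = 0x0B, C[1] = 0x60, C[2] = 0x8B, C[3] = 0x59

C[0]: E(K, 0x8D) = 0x8A; 0x81 ⊕ 0x8A = 0x0B.
C[1]: E(K, 0x0B) = 0x0C; 0x6C ⊕ 0x0C = 0x60.
C[2]: E(K, 0x60) = 0x67; 0xEC ⊕ 0x67 = 0x8B.
C[3]: E(K, 0x8B) = 0x8C; 0xD5 ⊕ 0x8C = 0x59.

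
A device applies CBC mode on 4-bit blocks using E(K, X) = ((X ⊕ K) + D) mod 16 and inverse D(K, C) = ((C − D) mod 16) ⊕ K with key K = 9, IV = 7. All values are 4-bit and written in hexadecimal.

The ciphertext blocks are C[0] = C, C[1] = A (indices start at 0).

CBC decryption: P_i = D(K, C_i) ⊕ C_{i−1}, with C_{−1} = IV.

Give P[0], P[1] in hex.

P[0] = 1, P[1] = 8

P[0]: D(K, C) = 6; 6 ⊕ 7 = 1.
P[1]: D(K, A) = 4; 4 ⊕ C = 8.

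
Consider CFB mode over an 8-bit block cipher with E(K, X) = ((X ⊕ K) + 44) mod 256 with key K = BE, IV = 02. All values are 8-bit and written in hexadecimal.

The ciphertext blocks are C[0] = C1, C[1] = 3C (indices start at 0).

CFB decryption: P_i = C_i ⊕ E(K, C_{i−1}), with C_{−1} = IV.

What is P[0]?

P[0] = C1

P[0]: E(K, 02) = 00; C1 ⊕ 00 = C1.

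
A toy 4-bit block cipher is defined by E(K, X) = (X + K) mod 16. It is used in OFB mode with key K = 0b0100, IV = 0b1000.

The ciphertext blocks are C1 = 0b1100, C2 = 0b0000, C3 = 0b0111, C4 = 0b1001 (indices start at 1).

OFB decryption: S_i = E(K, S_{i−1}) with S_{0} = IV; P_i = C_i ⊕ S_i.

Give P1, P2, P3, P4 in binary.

P1: S = E(K, 0b1000) = 0b1100; 0b1100 ⊕ 0b1100 = 0b0000.
P2: S = E(K, 0b1100) = 0b0000; 0b0000 ⊕ 0b0000 = 0b0000.
P3: S = E(K, 0b0000) = 0b0100; 0b0111 ⊕ 0b0100 = 0b0011.
P4: S = E(K, 0b0100) = 0b1000; 0b1001 ⊕ 0b1000 = 0b0001.

P1 = 0b0000, P2 = 0b0000, P3 = 0b0011, P4 = 0b0001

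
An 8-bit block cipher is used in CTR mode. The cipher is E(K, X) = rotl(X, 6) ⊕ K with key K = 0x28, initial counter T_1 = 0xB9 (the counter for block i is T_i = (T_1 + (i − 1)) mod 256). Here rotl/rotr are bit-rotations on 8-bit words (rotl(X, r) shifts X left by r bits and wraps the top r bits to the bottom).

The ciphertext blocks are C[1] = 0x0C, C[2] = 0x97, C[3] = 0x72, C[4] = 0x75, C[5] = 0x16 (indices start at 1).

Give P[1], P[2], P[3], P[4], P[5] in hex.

CTR decryption: S_i = E(K, T_i) where T_i is the counter for block i; P_i = C_i ⊕ S_i.
P[1]: T = 0xB9, S = E(K, T) = 0x46; 0x0C ⊕ 0x46 = 0x4A.
P[2]: T = 0xBA, S = E(K, T) = 0x86; 0x97 ⊕ 0x86 = 0x11.
P[3]: T = 0xBB, S = E(K, T) = 0xC6; 0x72 ⊕ 0xC6 = 0xB4.
P[4]: T = 0xBC, S = E(K, T) = 0x07; 0x75 ⊕ 0x07 = 0x72.
P[5]: T = 0xBD, S = E(K, T) = 0x47; 0x16 ⊕ 0x47 = 0x51.

P[1] = 0x4A, P[2] = 0x11, P[3] = 0xB4, P[4] = 0x72, P[5] = 0x51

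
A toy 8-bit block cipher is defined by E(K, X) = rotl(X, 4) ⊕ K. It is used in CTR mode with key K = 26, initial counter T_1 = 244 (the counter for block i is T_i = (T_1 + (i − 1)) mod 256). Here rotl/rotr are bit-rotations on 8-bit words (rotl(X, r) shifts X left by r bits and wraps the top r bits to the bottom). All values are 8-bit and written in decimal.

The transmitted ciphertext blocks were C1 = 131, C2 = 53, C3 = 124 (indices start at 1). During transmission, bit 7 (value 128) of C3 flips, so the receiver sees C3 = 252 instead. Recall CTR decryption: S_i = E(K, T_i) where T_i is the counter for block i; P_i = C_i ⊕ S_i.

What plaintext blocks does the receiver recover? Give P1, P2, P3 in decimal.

P1 = 214, P2 = 112, P3 = 137

Only C3 changed, to 252. In CTR, a change in C_i flips the same bit in P_i only; the keystream is unaffected. Decrypting the received ciphertext:
P1: T = 244, S = E(K, T) = 85; 131 ⊕ 85 = 214.
P2: T = 245, S = E(K, T) = 69; 53 ⊕ 69 = 112.
P3: T = 246, S = E(K, T) = 117; 252 ⊕ 117 = 137.
Blocks that differ from the original plaintext: P3.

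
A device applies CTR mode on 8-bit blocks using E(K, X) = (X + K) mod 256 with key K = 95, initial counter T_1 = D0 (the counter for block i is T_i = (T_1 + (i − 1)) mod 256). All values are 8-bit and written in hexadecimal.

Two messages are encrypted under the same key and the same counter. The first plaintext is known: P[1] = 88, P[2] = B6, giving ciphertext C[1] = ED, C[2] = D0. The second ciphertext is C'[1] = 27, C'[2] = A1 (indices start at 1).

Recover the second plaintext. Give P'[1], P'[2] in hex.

P'[1] = 42, P'[2] = C7

In CTR with a reused counter, both messages share the same keystream S_i, so C_i ⊕ C'_i = P_i ⊕ P'_i and thus P'_i = P_i ⊕ C_i ⊕ C'_i.
P'[1]: 88 ⊕ ED ⊕ 27 = 42.
P'[2]: B6 ⊕ D0 ⊕ A1 = C7.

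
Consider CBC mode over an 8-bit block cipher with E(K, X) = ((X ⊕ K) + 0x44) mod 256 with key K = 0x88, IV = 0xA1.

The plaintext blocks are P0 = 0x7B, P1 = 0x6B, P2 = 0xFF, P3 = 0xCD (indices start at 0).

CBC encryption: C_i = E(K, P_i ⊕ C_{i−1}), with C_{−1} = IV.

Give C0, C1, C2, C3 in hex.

C0 = 0x96, C1 = 0xB9, C2 = 0x12, C3 = 0x9B

C0: P0 ⊕ 0xA1 = 0xDA; E(K, 0xDA) = 0x96.
C1: P1 ⊕ 0x96 = 0xFD; E(K, 0xFD) = 0xB9.
C2: P2 ⊕ 0xB9 = 0x46; E(K, 0x46) = 0x12.
C3: P3 ⊕ 0x12 = 0xDF; E(K, 0xDF) = 0x9B.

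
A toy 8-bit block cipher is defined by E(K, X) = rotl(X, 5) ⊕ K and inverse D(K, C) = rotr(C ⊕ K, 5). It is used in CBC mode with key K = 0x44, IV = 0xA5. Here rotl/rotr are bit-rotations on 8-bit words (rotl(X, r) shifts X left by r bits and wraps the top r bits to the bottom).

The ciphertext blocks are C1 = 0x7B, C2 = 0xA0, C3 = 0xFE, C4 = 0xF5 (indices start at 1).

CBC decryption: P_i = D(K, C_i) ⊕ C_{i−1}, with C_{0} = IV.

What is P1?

P1 = 0x5C

P1: D(K, 0x7B) = 0xF9; 0xF9 ⊕ 0xA5 = 0x5C.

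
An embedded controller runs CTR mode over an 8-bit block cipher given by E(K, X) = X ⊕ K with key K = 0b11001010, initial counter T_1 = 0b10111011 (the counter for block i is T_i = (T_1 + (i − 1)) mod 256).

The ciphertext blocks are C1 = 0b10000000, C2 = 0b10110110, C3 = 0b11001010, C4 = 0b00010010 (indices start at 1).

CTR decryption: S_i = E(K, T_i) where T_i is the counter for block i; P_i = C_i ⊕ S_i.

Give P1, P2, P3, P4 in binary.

P1: T = 0b10111011, S = E(K, T) = 0b01110001; 0b10000000 ⊕ 0b01110001 = 0b11110001.
P2: T = 0b10111100, S = E(K, T) = 0b01110110; 0b10110110 ⊕ 0b01110110 = 0b11000000.
P3: T = 0b10111101, S = E(K, T) = 0b01110111; 0b11001010 ⊕ 0b01110111 = 0b10111101.
P4: T = 0b10111110, S = E(K, T) = 0b01110100; 0b00010010 ⊕ 0b01110100 = 0b01100110.

P1 = 0b11110001, P2 = 0b11000000, P3 = 0b10111101, P4 = 0b01100110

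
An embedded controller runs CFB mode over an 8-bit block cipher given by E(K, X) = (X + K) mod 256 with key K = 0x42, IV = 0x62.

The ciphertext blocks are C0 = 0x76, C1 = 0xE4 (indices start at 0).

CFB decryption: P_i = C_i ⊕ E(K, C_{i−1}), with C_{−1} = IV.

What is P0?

P0 = 0xD2

P0: E(K, 0x62) = 0xA4; 0x76 ⊕ 0xA4 = 0xD2.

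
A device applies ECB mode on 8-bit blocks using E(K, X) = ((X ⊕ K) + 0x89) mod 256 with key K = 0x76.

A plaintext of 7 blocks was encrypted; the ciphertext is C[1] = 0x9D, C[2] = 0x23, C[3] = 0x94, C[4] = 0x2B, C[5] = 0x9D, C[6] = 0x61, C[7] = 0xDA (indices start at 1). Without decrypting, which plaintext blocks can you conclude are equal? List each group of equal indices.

ECB encrypts each block independently with the same key, so equal ciphertext blocks imply equal plaintext blocks.
C[1] = C[5] = 0x9D, so P[1] = P[5].

P[1] = P[5]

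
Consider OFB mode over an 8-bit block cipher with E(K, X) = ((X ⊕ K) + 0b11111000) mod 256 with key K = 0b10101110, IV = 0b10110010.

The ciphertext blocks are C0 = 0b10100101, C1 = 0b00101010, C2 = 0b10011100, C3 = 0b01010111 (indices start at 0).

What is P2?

OFB decryption: S_i = E(K, S_{i−1}) with S_{−1} = IV; P_i = C_i ⊕ S_i.
P0: S = E(K, 0b10110010) = 0b00010100; 0b10100101 ⊕ 0b00010100 = 0b10110001.
P1: S = E(K, 0b00010100) = 0b10110010; 0b00101010 ⊕ 0b10110010 = 0b10011000.
P2: S = E(K, 0b10110010) = 0b00010100; 0b10011100 ⊕ 0b00010100 = 0b10001000.

P2 = 0b10001000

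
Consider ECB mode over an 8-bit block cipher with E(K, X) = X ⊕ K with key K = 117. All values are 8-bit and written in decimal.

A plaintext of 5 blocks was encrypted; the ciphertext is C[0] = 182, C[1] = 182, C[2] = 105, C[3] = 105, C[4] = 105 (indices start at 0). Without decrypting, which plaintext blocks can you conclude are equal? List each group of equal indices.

P[0] = P[1]; P[2] = P[3] = P[4]

ECB encrypts each block independently with the same key, so equal ciphertext blocks imply equal plaintext blocks.
C[0] = C[1] = 182, so P[0] = P[1].
C[2] = C[3] = C[4] = 105, so P[2] = P[3] = P[4].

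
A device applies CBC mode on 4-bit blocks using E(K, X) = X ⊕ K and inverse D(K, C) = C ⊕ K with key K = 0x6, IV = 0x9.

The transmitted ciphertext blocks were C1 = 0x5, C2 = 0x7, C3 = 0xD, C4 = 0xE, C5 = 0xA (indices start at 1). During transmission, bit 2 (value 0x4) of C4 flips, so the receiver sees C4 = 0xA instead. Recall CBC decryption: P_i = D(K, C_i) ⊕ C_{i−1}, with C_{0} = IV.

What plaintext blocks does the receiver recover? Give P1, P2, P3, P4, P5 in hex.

P1 = 0xA, P2 = 0x4, P3 = 0xC, P4 = 0x1, P5 = 0x6

Only C4 changed, to 0xA. In CBC, a change in C_i garbles P_i and flips the same bit in P_{i+1}. Decrypting the received ciphertext:
P1: D(K, 0x5) = 0x3; 0x3 ⊕ 0x9 = 0xA.
P2: D(K, 0x7) = 0x1; 0x1 ⊕ 0x5 = 0x4.
P3: D(K, 0xD) = 0xB; 0xB ⊕ 0x7 = 0xC.
P4: D(K, 0xA) = 0xC; 0xC ⊕ 0xD = 0x1.
P5: D(K, 0xA) = 0xC; 0xC ⊕ 0xA = 0x6.
Blocks that differ from the original plaintext: P4, P5.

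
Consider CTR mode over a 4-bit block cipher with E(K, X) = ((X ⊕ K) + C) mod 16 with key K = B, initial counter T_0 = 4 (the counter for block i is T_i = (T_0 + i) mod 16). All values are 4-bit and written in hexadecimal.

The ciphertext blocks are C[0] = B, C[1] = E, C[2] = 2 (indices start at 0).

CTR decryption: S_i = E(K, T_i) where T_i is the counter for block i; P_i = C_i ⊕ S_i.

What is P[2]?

P[2] = B

P[2]: T = 6, S = E(K, T) = 9; 2 ⊕ 9 = B.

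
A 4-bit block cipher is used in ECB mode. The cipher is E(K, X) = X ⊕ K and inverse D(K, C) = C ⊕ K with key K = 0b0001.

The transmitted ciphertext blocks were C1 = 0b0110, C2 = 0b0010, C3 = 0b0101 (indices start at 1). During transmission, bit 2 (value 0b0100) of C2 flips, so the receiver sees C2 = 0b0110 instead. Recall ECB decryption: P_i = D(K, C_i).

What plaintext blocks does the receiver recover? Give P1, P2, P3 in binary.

Only C2 changed, to 0b0110. In ECB, a change in C_i affects only P_i. Decrypting the received ciphertext:
P1: D(K, 0b0110) = 0b0111.
P2: D(K, 0b0110) = 0b0111.
P3: D(K, 0b0101) = 0b0100.
Blocks that differ from the original plaintext: P2.

P1 = 0b0111, P2 = 0b0111, P3 = 0b0100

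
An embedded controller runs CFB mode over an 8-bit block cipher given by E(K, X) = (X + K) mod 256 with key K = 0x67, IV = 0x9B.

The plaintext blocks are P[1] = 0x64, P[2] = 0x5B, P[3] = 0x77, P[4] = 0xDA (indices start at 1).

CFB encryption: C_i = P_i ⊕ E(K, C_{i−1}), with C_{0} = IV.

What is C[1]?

C[1]: E(K, 0x9B) = 0x02; 0x64 ⊕ 0x02 = 0x66.

C[1] = 0x66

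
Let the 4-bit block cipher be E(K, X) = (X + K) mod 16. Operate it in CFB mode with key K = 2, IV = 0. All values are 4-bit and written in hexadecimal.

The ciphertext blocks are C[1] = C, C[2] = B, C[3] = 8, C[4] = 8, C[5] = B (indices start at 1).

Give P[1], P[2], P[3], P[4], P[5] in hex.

P[1] = E, P[2] = 5, P[3] = 5, P[4] = 2, P[5] = 1

CFB decryption: P_i = C_i ⊕ E(K, C_{i−1}), with C_{0} = IV.
P[1]: E(K, 0) = 2; C ⊕ 2 = E.
P[2]: E(K, C) = E; B ⊕ E = 5.
P[3]: E(K, B) = D; 8 ⊕ D = 5.
P[4]: E(K, 8) = A; 8 ⊕ A = 2.
P[5]: E(K, 8) = A; B ⊕ A = 1.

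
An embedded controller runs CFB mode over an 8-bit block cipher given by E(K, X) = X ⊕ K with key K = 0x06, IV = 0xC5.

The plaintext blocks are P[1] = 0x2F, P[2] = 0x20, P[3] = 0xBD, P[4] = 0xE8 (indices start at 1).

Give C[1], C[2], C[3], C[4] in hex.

C[1] = 0xEC, C[2] = 0xCA, C[3] = 0x71, C[4] = 0x9F

CFB encryption: C_i = P_i ⊕ E(K, C_{i−1}), with C_{0} = IV.
C[1]: E(K, 0xC5) = 0xC3; 0x2F ⊕ 0xC3 = 0xEC.
C[2]: E(K, 0xEC) = 0xEA; 0x20 ⊕ 0xEA = 0xCA.
C[3]: E(K, 0xCA) = 0xCC; 0xBD ⊕ 0xCC = 0x71.
C[4]: E(K, 0x71) = 0x77; 0xE8 ⊕ 0x77 = 0x9F.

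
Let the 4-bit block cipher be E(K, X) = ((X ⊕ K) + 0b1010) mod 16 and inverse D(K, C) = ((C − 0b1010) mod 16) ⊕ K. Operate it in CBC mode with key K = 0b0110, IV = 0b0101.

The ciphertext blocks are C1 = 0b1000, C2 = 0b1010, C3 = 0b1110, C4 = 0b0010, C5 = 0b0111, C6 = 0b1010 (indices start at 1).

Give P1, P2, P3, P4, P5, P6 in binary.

P1 = 0b1101, P2 = 0b1110, P3 = 0b1000, P4 = 0b0000, P5 = 0b1001, P6 = 0b0001

CBC decryption: P_i = D(K, C_i) ⊕ C_{i−1}, with C_{0} = IV.
P1: D(K, 0b1000) = 0b1000; 0b1000 ⊕ 0b0101 = 0b1101.
P2: D(K, 0b1010) = 0b0110; 0b0110 ⊕ 0b1000 = 0b1110.
P3: D(K, 0b1110) = 0b0010; 0b0010 ⊕ 0b1010 = 0b1000.
P4: D(K, 0b0010) = 0b1110; 0b1110 ⊕ 0b1110 = 0b0000.
P5: D(K, 0b0111) = 0b1011; 0b1011 ⊕ 0b0010 = 0b1001.
P6: D(K, 0b1010) = 0b0110; 0b0110 ⊕ 0b0111 = 0b0001.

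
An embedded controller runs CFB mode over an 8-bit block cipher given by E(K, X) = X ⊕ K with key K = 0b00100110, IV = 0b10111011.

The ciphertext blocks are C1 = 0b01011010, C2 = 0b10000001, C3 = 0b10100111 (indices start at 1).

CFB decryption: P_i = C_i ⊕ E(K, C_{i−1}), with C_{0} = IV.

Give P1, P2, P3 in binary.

P1 = 0b11000111, P2 = 0b11111101, P3 = 0b00000000

P1: E(K, 0b10111011) = 0b10011101; 0b01011010 ⊕ 0b10011101 = 0b11000111.
P2: E(K, 0b01011010) = 0b01111100; 0b10000001 ⊕ 0b01111100 = 0b11111101.
P3: E(K, 0b10000001) = 0b10100111; 0b10100111 ⊕ 0b10100111 = 0b00000000.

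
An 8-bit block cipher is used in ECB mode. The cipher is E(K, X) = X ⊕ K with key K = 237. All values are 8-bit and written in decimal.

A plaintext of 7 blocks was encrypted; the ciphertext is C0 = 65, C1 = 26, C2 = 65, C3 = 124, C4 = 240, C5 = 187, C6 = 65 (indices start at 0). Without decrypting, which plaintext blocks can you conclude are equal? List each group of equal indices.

ECB encrypts each block independently with the same key, so equal ciphertext blocks imply equal plaintext blocks.
C0 = C2 = C6 = 65, so P0 = P2 = P6.

P0 = P2 = P6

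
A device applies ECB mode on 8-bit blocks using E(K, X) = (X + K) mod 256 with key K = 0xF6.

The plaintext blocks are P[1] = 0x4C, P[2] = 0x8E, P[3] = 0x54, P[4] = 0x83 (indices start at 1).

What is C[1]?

C[1] = 0x42

ECB encryption: C_i = E(K, P_i).
C[1]: E(K, 0x4C) = 0x42.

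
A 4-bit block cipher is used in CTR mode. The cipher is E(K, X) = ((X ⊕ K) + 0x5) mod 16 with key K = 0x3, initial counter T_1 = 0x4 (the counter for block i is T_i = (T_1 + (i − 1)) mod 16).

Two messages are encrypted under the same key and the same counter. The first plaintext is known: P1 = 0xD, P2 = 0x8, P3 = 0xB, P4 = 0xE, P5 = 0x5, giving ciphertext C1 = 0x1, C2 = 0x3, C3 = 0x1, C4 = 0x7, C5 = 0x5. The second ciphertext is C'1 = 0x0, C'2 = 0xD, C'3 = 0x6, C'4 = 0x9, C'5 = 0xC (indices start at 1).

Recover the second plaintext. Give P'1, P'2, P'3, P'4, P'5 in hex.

P'1 = 0xC, P'2 = 0x6, P'3 = 0xC, P'4 = 0x0, P'5 = 0xC

In CTR with a reused counter, both messages share the same keystream S_i, so C_i ⊕ C'_i = P_i ⊕ P'_i and thus P'_i = P_i ⊕ C_i ⊕ C'_i.
P'1: 0xD ⊕ 0x1 ⊕ 0x0 = 0xC.
P'2: 0x8 ⊕ 0x3 ⊕ 0xD = 0x6.
P'3: 0xB ⊕ 0x1 ⊕ 0x6 = 0xC.
P'4: 0xE ⊕ 0x7 ⊕ 0x9 = 0x0.
P'5: 0x5 ⊕ 0x5 ⊕ 0xC = 0xC.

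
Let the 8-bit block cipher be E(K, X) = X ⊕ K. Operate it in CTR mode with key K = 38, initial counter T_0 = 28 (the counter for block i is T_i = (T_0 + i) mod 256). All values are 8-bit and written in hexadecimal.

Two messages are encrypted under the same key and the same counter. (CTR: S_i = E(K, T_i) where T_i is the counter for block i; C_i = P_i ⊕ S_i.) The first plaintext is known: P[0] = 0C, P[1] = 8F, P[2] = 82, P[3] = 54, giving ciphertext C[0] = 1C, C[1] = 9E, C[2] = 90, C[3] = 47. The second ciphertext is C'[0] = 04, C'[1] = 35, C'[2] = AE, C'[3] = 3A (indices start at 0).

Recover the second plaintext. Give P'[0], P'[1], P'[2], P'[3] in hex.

P'[0] = 14, P'[1] = 24, P'[2] = BC, P'[3] = 29

In CTR with a reused counter, both messages share the same keystream S_i, so C_i ⊕ C'_i = P_i ⊕ P'_i and thus P'_i = P_i ⊕ C_i ⊕ C'_i.
P'[0]: 0C ⊕ 1C ⊕ 04 = 14.
P'[1]: 8F ⊕ 9E ⊕ 35 = 24.
P'[2]: 82 ⊕ 90 ⊕ AE = BC.
P'[3]: 54 ⊕ 47 ⊕ 3A = 29.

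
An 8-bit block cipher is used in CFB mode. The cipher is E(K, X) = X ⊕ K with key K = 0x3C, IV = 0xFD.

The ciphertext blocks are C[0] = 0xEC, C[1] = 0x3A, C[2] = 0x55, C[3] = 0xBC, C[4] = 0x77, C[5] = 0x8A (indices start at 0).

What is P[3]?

P[3] = 0xD5

CFB decryption: P_i = C_i ⊕ E(K, C_{i−1}), with C_{−1} = IV.
P[3]: E(K, 0x55) = 0x69; 0xBC ⊕ 0x69 = 0xD5.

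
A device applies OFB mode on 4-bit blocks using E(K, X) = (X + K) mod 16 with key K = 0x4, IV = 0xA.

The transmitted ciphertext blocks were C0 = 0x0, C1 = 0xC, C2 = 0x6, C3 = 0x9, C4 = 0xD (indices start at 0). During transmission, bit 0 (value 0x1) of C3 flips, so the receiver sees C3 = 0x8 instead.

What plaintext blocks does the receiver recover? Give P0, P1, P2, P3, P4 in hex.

OFB decryption: S_i = E(K, S_{i−1}) with S_{−1} = IV; P_i = C_i ⊕ S_i.
Only C3 changed, to 0x8. In OFB, a change in C_i flips the same bit in P_i only; the keystream is unaffected. Decrypting the received ciphertext:
P0: S = E(K, 0xA) = 0xE; 0x0 ⊕ 0xE = 0xE.
P1: S = E(K, 0xE) = 0x2; 0xC ⊕ 0x2 = 0xE.
P2: S = E(K, 0x2) = 0x6; 0x6 ⊕ 0x6 = 0x0.
P3: S = E(K, 0x6) = 0xA; 0x8 ⊕ 0xA = 0x2.
P4: S = E(K, 0xA) = 0xE; 0xD ⊕ 0xE = 0x3.
Blocks that differ from the original plaintext: P3.

P0 = 0xE, P1 = 0xE, P2 = 0x0, P3 = 0x2, P4 = 0x3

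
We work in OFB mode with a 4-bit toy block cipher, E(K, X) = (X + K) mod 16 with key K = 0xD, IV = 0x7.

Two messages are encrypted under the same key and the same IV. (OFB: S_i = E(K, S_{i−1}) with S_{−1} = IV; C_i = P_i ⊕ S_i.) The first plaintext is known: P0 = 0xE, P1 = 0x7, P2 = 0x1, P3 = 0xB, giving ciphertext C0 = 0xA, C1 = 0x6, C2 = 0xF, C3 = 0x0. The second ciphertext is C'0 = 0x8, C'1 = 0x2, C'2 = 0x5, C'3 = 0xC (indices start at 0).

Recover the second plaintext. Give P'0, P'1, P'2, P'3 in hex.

In OFB with a reused IV, both messages share the same keystream S_i, so C_i ⊕ C'_i = P_i ⊕ P'_i and thus P'_i = P_i ⊕ C_i ⊕ C'_i.
P'0: 0xE ⊕ 0xA ⊕ 0x8 = 0xC.
P'1: 0x7 ⊕ 0x6 ⊕ 0x2 = 0x3.
P'2: 0x1 ⊕ 0xF ⊕ 0x5 = 0xB.
P'3: 0xB ⊕ 0x0 ⊕ 0xC = 0x7.

P'0 = 0xC, P'1 = 0x3, P'2 = 0xB, P'3 = 0x7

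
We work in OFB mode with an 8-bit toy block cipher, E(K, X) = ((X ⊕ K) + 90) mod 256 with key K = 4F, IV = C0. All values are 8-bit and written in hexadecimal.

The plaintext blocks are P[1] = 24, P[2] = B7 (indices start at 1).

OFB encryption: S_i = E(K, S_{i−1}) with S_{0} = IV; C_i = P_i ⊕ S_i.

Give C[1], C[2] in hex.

C[1] = 3B, C[2] = 57

C[1]: S = E(K, C0) = 1F; 24 ⊕ 1F = 3B.
C[2]: S = E(K, 1F) = E0; B7 ⊕ E0 = 57.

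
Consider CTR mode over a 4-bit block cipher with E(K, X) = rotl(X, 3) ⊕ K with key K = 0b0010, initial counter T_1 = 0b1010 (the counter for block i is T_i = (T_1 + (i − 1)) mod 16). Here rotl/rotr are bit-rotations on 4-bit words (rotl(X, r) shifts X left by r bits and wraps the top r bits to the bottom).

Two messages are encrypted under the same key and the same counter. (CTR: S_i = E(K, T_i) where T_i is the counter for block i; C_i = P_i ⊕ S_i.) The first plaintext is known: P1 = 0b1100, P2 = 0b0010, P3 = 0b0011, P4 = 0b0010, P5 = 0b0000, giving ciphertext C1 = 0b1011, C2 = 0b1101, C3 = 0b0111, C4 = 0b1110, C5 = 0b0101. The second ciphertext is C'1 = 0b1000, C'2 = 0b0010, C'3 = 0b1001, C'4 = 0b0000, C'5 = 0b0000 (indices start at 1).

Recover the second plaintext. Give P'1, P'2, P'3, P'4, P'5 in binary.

P'1 = 0b1111, P'2 = 0b1101, P'3 = 0b1101, P'4 = 0b1100, P'5 = 0b0101

In CTR with a reused counter, both messages share the same keystream S_i, so C_i ⊕ C'_i = P_i ⊕ P'_i and thus P'_i = P_i ⊕ C_i ⊕ C'_i.
P'1: 0b1100 ⊕ 0b1011 ⊕ 0b1000 = 0b1111.
P'2: 0b0010 ⊕ 0b1101 ⊕ 0b0010 = 0b1101.
P'3: 0b0011 ⊕ 0b0111 ⊕ 0b1001 = 0b1101.
P'4: 0b0010 ⊕ 0b1110 ⊕ 0b0000 = 0b1100.
P'5: 0b0000 ⊕ 0b0101 ⊕ 0b0000 = 0b0101.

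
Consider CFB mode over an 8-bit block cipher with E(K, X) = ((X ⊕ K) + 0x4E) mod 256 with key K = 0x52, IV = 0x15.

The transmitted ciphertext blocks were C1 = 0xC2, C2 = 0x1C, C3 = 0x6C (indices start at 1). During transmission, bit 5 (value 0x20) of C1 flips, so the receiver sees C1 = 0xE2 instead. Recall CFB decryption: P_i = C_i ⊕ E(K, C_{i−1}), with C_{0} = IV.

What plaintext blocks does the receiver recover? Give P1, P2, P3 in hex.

Only C1 changed, to 0xE2. In CFB, a change in C_i flips the same bit in P_i and garbles P_{i+1}. Decrypting the received ciphertext:
P1: E(K, 0x15) = 0x95; 0xE2 ⊕ 0x95 = 0x77.
P2: E(K, 0xE2) = 0xFE; 0x1C ⊕ 0xFE = 0xE2.
P3: E(K, 0x1C) = 0x9C; 0x6C ⊕ 0x9C = 0xF0.
Blocks that differ from the original plaintext: P1, P2.

P1 = 0x77, P2 = 0xE2, P3 = 0xF0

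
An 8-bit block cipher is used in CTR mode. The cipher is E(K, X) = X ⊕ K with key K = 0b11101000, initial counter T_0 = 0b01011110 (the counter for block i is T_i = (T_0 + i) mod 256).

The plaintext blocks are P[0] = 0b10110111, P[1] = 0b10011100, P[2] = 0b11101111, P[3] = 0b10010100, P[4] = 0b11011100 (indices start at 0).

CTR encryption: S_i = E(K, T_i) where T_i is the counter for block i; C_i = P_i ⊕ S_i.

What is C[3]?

C[0]: T = 0b01011110, S = E(K, T) = 0b10110110; 0b10110111 ⊕ 0b10110110 = 0b00000001.
C[1]: T = 0b01011111, S = E(K, T) = 0b10110111; 0b10011100 ⊕ 0b10110111 = 0b00101011.
C[2]: T = 0b01100000, S = E(K, T) = 0b10001000; 0b11101111 ⊕ 0b10001000 = 0b01100111.
C[3]: T = 0b01100001, S = E(K, T) = 0b10001001; 0b10010100 ⊕ 0b10001001 = 0b00011101.

C[3] = 0b00011101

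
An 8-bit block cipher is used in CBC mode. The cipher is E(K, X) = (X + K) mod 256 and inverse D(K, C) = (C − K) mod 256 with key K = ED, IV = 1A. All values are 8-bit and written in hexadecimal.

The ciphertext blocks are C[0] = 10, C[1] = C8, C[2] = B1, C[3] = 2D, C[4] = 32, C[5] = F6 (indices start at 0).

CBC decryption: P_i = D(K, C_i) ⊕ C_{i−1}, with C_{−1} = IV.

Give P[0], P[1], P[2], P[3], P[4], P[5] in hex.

P[0]: D(K, 10) = 23; 23 ⊕ 1A = 39.
P[1]: D(K, C8) = DB; DB ⊕ 10 = CB.
P[2]: D(K, B1) = C4; C4 ⊕ C8 = 0C.
P[3]: D(K, 2D) = 40; 40 ⊕ B1 = F1.
P[4]: D(K, 32) = 45; 45 ⊕ 2D = 68.
P[5]: D(K, F6) = 09; 09 ⊕ 32 = 3B.

P[0] = 39, P[1] = CB, P[2] = 0C, P[3] = F1, P[4] = 68, P[5] = 3B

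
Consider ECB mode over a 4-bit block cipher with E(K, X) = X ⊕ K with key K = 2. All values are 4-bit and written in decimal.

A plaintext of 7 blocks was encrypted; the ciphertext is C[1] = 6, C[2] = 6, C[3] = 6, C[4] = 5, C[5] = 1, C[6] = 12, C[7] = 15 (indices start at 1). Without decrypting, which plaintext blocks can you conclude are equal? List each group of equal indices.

P[1] = P[2] = P[3]

ECB encrypts each block independently with the same key, so equal ciphertext blocks imply equal plaintext blocks.
C[1] = C[2] = C[3] = 6, so P[1] = P[2] = P[3].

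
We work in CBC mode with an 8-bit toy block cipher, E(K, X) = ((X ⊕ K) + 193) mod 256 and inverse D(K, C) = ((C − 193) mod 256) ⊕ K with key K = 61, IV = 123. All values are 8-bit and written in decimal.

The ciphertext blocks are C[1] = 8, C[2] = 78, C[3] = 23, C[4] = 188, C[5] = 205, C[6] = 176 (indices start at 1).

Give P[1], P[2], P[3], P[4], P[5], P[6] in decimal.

CBC decryption: P_i = D(K, C_i) ⊕ C_{i−1}, with C_{0} = IV.
P[1]: D(K, 8) = 122; 122 ⊕ 123 = 1.
P[2]: D(K, 78) = 176; 176 ⊕ 8 = 184.
P[3]: D(K, 23) = 107; 107 ⊕ 78 = 37.
P[4]: D(K, 188) = 198; 198 ⊕ 23 = 209.
P[5]: D(K, 205) = 49; 49 ⊕ 188 = 141.
P[6]: D(K, 176) = 210; 210 ⊕ 205 = 31.

P[1] = 1, P[2] = 184, P[3] = 37, P[4] = 209, P[5] = 141, P[6] = 31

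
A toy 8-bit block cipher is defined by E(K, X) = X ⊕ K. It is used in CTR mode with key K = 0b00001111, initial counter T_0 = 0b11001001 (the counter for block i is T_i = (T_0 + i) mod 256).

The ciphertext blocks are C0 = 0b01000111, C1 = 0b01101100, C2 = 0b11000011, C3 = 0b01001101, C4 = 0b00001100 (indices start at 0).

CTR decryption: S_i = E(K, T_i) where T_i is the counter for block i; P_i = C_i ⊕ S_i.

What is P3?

P3: T = 0b11001100, S = E(K, T) = 0b11000011; 0b01001101 ⊕ 0b11000011 = 0b10001110.

P3 = 0b10001110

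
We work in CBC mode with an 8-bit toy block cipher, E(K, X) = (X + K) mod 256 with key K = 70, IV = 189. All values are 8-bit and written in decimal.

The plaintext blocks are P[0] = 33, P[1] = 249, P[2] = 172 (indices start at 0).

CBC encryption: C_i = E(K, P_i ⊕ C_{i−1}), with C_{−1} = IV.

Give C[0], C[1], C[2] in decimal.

C[0] = 226, C[1] = 97, C[2] = 19

C[0]: P[0] ⊕ 189 = 156; E(K, 156) = 226.
C[1]: P[1] ⊕ 226 = 27; E(K, 27) = 97.
C[2]: P[2] ⊕ 97 = 205; E(K, 205) = 19.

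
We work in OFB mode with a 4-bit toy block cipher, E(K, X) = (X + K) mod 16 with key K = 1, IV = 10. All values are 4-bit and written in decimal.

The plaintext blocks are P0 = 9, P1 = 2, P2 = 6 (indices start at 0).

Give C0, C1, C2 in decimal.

OFB encryption: S_i = E(K, S_{i−1}) with S_{−1} = IV; C_i = P_i ⊕ S_i.
C0: S = E(K, 10) = 11; 9 ⊕ 11 = 2.
C1: S = E(K, 11) = 12; 2 ⊕ 12 = 14.
C2: S = E(K, 12) = 13; 6 ⊕ 13 = 11.

C0 = 2, C1 = 14, C2 = 11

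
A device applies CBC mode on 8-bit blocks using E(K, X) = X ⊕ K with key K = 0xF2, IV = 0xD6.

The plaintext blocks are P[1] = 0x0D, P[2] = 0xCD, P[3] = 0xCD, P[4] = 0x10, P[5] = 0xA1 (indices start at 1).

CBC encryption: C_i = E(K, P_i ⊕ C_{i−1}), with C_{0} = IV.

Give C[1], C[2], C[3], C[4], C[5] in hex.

C[1]: P[1] ⊕ 0xD6 = 0xDB; E(K, 0xDB) = 0x29.
C[2]: P[2] ⊕ 0x29 = 0xE4; E(K, 0xE4) = 0x16.
C[3]: P[3] ⊕ 0x16 = 0xDB; E(K, 0xDB) = 0x29.
C[4]: P[4] ⊕ 0x29 = 0x39; E(K, 0x39) = 0xCB.
C[5]: P[5] ⊕ 0xCB = 0x6A; E(K, 0x6A) = 0x98.

C[1] = 0x29, C[2] = 0x16, C[3] = 0x29, C[4] = 0xCB, C[5] = 0x98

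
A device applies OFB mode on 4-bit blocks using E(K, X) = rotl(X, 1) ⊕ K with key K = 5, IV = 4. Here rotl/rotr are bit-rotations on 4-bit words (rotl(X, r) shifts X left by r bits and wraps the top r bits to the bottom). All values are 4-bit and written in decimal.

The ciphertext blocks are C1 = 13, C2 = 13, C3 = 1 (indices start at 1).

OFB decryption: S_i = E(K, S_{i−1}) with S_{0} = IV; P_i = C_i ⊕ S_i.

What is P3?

P3 = 9

P1: S = E(K, 4) = 13; 13 ⊕ 13 = 0.
P2: S = E(K, 13) = 14; 13 ⊕ 14 = 3.
P3: S = E(K, 14) = 8; 1 ⊕ 8 = 9.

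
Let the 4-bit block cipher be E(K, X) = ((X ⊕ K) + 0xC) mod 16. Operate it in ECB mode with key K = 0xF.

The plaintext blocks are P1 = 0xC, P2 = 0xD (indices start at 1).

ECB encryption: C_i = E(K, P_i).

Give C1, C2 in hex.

C1 = 0xF, C2 = 0xE

C1: E(K, 0xC) = 0xF.
C2: E(K, 0xD) = 0xE.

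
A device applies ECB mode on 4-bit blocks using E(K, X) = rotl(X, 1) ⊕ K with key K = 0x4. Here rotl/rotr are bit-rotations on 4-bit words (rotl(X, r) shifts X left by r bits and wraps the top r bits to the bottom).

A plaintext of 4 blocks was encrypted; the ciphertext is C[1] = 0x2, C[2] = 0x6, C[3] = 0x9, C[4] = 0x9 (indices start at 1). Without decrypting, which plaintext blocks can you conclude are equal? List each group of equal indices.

P[3] = P[4]

ECB encrypts each block independently with the same key, so equal ciphertext blocks imply equal plaintext blocks.
C[3] = C[4] = 0x9, so P[3] = P[4].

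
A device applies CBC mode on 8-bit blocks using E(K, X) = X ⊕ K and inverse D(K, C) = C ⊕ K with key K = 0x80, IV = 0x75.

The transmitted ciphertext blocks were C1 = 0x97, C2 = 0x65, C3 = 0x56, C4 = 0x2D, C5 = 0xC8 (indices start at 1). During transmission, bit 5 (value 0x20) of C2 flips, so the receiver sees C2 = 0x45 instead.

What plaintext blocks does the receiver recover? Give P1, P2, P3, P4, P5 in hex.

CBC decryption: P_i = D(K, C_i) ⊕ C_{i−1}, with C_{0} = IV.
Only C2 changed, to 0x45. In CBC, a change in C_i garbles P_i and flips the same bit in P_{i+1}. Decrypting the received ciphertext:
P1: D(K, 0x97) = 0x17; 0x17 ⊕ 0x75 = 0x62.
P2: D(K, 0x45) = 0xC5; 0xC5 ⊕ 0x97 = 0x52.
P3: D(K, 0x56) = 0xD6; 0xD6 ⊕ 0x45 = 0x93.
P4: D(K, 0x2D) = 0xAD; 0xAD ⊕ 0x56 = 0xFB.
P5: D(K, 0xC8) = 0x48; 0x48 ⊕ 0x2D = 0x65.
Blocks that differ from the original plaintext: P2, P3.

P1 = 0x62, P2 = 0x52, P3 = 0x93, P4 = 0xFB, P5 = 0x65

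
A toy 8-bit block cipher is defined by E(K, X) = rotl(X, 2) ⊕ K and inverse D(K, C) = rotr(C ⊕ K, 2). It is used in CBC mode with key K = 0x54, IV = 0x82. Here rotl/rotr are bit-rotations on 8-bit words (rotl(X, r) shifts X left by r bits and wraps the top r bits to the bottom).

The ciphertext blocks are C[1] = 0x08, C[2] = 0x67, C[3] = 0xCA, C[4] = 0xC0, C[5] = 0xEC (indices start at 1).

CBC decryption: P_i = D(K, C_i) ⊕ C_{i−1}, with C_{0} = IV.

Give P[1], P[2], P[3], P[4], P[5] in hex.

P[1] = 0x95, P[2] = 0xC4, P[3] = 0xC0, P[4] = 0xEF, P[5] = 0xEE

P[1]: D(K, 0x08) = 0x17; 0x17 ⊕ 0x82 = 0x95.
P[2]: D(K, 0x67) = 0xCC; 0xCC ⊕ 0x08 = 0xC4.
P[3]: D(K, 0xCA) = 0xA7; 0xA7 ⊕ 0x67 = 0xC0.
P[4]: D(K, 0xC0) = 0x25; 0x25 ⊕ 0xCA = 0xEF.
P[5]: D(K, 0xEC) = 0x2E; 0x2E ⊕ 0xC0 = 0xEE.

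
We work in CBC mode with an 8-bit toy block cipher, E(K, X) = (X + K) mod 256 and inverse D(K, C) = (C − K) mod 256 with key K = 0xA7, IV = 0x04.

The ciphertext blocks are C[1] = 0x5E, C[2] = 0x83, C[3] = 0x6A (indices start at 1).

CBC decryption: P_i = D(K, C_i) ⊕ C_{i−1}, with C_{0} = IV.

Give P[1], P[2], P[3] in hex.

P[1] = 0xB3, P[2] = 0x82, P[3] = 0x40

P[1]: D(K, 0x5E) = 0xB7; 0xB7 ⊕ 0x04 = 0xB3.
P[2]: D(K, 0x83) = 0xDC; 0xDC ⊕ 0x5E = 0x82.
P[3]: D(K, 0x6A) = 0xC3; 0xC3 ⊕ 0x83 = 0x40.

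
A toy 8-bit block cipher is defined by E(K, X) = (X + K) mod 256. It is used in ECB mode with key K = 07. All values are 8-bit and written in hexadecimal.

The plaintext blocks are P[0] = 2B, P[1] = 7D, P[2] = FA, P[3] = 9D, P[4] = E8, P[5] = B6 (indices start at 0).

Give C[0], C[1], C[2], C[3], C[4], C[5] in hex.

ECB encryption: C_i = E(K, P_i).
C[0]: E(K, 2B) = 32.
C[1]: E(K, 7D) = 84.
C[2]: E(K, FA) = 01.
C[3]: E(K, 9D) = A4.
C[4]: E(K, E8) = EF.
C[5]: E(K, B6) = BD.

C[0] = 32, C[1] = 84, C[2] = 01, C[3] = A4, C[4] = EF, C[5] = BD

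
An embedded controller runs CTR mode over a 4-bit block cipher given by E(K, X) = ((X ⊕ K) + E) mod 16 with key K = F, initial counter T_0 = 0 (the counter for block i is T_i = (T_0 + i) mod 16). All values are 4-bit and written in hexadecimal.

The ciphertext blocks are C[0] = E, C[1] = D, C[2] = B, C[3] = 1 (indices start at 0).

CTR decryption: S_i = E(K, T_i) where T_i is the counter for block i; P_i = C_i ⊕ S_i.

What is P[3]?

P[3]: T = 3, S = E(K, T) = A; 1 ⊕ A = B.

P[3] = B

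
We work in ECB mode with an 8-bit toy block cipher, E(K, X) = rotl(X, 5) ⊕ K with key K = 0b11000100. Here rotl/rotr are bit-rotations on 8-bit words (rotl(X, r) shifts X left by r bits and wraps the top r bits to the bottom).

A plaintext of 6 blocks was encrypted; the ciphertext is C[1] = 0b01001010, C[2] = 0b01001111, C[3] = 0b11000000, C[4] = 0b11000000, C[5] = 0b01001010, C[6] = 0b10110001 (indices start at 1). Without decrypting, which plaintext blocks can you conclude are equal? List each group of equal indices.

P[1] = P[5]; P[3] = P[4]

ECB encrypts each block independently with the same key, so equal ciphertext blocks imply equal plaintext blocks.
C[1] = C[5] = 0b01001010, so P[1] = P[5].
C[3] = C[4] = 0b11000000, so P[3] = P[4].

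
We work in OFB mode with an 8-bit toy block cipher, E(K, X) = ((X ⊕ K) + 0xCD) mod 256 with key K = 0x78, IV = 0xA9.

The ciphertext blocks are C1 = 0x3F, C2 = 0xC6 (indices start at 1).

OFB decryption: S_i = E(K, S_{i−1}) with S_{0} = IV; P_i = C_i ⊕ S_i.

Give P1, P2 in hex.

P1 = 0xA1, P2 = 0x75

P1: S = E(K, 0xA9) = 0x9E; 0x3F ⊕ 0x9E = 0xA1.
P2: S = E(K, 0x9E) = 0xB3; 0xC6 ⊕ 0xB3 = 0x75.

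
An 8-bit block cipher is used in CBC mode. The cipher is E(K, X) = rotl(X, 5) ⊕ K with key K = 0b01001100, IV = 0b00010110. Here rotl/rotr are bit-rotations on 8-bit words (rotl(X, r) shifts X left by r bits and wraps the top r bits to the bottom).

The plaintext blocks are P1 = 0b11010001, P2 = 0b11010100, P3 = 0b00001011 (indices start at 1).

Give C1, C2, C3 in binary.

C1 = 0b10110100, C2 = 0b01000000, C3 = 0b00100101

CBC encryption: C_i = E(K, P_i ⊕ C_{i−1}), with C_{0} = IV.
C1: P1 ⊕ 0b00010110 = 0b11000111; E(K, 0b11000111) = 0b10110100.
C2: P2 ⊕ 0b10110100 = 0b01100000; E(K, 0b01100000) = 0b01000000.
C3: P3 ⊕ 0b01000000 = 0b01001011; E(K, 0b01001011) = 0b00100101.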